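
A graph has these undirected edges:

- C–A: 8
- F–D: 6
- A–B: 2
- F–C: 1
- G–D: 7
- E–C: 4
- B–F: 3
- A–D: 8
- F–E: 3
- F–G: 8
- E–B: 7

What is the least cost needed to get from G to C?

9

Settle nodes by increasing distance from G:
G: 0
D: 7  (via G)
F: 8  (via G)
C: 9  (via F)
Shortest route: G → F → C = 9.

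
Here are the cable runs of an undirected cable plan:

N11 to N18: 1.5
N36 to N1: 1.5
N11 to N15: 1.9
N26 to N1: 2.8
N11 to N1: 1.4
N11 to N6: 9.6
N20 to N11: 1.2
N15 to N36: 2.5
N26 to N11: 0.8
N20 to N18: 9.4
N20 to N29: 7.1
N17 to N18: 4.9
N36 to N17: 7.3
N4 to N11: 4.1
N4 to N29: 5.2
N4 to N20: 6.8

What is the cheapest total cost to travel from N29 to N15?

10.2

Shortest distances from N29:
N29: 0
N4: 5.2  (via N29)
N20: 7.1  (via N29)
N11: 8.3  (via N20)
N26: 9.1  (via N11)
N1: 9.7  (via N11)
N18: 9.8  (via N11)
N15: 10.2  (via N11)
Shortest route: N29 → N20 → N11 → N15 = 10.2.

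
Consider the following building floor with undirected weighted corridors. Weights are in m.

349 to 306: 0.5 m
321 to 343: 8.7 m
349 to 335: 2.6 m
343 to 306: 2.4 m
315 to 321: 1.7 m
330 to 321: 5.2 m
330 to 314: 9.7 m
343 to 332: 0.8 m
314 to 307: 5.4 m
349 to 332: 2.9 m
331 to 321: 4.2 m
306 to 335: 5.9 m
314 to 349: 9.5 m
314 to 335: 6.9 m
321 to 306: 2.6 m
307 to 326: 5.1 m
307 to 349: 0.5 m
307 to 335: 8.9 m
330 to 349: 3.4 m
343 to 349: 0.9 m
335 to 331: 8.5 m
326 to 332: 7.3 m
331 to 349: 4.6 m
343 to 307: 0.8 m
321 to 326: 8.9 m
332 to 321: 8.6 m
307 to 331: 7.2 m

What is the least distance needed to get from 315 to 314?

10.7 m

Shortest distances from 315:
315: 0
321: 1.7  (via 315)
306: 4.3  (via 321)
349: 4.8  (via 306)
307: 5.3  (via 349)
343: 5.7  (via 349)
331: 5.9  (via 321)
332: 6.5  (via 343)
330: 6.9  (via 321)
335: 7.4  (via 349)
326: 10.4  (via 307)
314: 10.7  (via 307)
Shortest route: 315 → 321 → 306 → 349 → 307 → 314 = 10.7 m.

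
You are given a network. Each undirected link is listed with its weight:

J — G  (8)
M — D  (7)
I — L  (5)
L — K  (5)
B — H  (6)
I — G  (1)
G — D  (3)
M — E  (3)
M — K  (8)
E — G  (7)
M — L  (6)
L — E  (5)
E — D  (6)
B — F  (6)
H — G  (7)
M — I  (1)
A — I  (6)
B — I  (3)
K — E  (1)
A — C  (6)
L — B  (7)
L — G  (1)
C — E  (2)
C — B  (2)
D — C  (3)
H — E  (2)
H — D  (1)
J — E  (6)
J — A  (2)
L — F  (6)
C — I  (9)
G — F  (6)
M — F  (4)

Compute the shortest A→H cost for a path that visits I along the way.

Best A to I: A → I costing 6
Shortest I→H: I → G → D → H = 5
Total via I: 6 + 5 = 11.

11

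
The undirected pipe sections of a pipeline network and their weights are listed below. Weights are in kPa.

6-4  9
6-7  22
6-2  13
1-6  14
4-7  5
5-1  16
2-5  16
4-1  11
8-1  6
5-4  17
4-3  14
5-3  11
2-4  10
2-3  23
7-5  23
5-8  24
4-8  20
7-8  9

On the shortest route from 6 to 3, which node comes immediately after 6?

4

Candidate routes:
6 - 2 - 3: 13+23 = 36
6 - 4 - 3: 9+14 = 23
6 - 4 - 5 - 3: 9+17+11 = 37
6 - 2 - 4 - 3: 13+10+14 = 37
Cheapest is 6 - 4 - 3 at 23 kPa.
So from 6 the first move is to 4.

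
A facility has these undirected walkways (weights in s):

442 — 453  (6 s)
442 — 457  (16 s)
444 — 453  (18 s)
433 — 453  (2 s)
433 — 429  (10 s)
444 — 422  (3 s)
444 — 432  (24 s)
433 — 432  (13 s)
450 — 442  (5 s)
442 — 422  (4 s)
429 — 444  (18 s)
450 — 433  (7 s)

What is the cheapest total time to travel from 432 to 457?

Settle nodes by increasing distance from 432:
432: 0
433: 13  (via 432)
453: 15  (via 433)
450: 20  (via 433)
442: 21  (via 453)
429: 23  (via 433)
444: 24  (via 432)
422: 25  (via 442)
457: 37  (via 442)
Shortest route: 432–433–453–442–457 = 37 s.

37 s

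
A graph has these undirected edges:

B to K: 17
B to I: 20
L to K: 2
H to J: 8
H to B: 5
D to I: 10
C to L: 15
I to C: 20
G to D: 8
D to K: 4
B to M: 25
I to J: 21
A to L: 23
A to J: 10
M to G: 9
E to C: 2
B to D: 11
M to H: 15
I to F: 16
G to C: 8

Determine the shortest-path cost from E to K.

19

Enumerating some paths:
E–C–I–D–K: 2+20+10+4 = 36
E–C–L–K: 2+15+2 = 19
E–C–G–D–K: 2+8+8+4 = 22
The minimum is 19 via E–C–L–K.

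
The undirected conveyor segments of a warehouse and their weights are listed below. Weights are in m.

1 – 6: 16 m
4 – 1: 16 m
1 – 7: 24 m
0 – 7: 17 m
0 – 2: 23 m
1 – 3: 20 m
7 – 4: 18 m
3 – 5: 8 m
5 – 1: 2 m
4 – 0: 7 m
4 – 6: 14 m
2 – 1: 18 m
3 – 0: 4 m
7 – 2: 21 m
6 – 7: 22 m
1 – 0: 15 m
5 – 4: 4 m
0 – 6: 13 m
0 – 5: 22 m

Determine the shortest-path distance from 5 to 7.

Enumerating some paths:
5 → 4 → 7: 4+18 = 22
5 → 1 → 7: 2+24 = 26
Cheapest is 5 → 4 → 7 at 22 m.

22 m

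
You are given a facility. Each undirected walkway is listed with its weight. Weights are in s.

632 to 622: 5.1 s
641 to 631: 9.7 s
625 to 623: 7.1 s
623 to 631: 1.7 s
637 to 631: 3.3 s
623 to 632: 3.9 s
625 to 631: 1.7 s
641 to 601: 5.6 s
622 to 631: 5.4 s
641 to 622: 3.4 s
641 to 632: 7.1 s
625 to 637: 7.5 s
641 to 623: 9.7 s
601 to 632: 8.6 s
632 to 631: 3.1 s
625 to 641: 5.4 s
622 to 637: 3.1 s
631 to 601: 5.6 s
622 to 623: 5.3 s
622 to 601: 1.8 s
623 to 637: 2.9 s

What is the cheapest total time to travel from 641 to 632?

Enumerating some paths:
641 - 622 - 632: 3.4+5.1 = 8.5
641 - 625 - 631 - 632: 5.4+1.7+3.1 = 10.2
641 - 632: 7.1 = 7.1
The minimum is 7.1 s via 641 - 632.

7.1 s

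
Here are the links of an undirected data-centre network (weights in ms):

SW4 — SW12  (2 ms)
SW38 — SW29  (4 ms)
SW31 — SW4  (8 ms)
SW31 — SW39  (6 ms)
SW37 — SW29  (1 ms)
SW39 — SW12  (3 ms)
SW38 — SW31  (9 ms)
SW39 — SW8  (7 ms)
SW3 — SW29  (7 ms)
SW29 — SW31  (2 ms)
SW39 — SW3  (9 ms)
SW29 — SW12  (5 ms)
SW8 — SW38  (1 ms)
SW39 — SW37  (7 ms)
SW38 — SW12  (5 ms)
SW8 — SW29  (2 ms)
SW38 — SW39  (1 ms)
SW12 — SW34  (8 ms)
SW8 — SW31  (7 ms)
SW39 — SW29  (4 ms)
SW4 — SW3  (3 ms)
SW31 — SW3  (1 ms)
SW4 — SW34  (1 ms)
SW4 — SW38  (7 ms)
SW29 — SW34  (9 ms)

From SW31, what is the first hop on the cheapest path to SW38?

SW29

Candidate routes:
SW31 - SW29 - SW8 - SW38: 2+2+1 = 5
SW31 - SW29 - SW38: 2+4 = 6
Cheapest is SW31 - SW29 - SW8 - SW38 at 5 ms.
So from SW31 the first move is to SW29.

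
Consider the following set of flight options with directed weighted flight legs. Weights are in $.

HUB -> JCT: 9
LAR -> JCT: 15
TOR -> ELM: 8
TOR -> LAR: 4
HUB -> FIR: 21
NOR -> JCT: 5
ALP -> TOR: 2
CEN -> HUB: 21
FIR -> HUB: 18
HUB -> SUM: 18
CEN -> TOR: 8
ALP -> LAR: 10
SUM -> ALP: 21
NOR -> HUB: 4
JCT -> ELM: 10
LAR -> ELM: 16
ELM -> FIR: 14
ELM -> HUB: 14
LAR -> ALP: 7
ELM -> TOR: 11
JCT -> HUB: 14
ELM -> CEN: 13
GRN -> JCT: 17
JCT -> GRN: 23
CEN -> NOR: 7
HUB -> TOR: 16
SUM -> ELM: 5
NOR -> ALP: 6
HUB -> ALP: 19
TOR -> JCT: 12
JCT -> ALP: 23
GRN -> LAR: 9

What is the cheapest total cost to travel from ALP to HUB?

Enumerating some paths:
ALP → TOR → JCT → HUB: 2+12+14 = 28
ALP → TOR → ELM → HUB: 2+8+14 = 24
Cheapest is ALP → TOR → ELM → HUB at $24.

$24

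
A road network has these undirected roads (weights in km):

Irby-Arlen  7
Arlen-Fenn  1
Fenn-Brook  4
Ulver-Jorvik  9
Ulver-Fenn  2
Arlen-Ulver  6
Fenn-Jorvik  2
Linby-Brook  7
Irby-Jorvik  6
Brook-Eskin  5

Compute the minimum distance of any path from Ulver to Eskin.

11 km

Compare a few routes:
Ulver–Fenn–Brook–Eskin: 2+4+5 = 11
Ulver–Arlen–Fenn–Brook–Eskin: 6+1+4+5 = 16
The minimum is 11 km via Ulver–Fenn–Brook–Eskin.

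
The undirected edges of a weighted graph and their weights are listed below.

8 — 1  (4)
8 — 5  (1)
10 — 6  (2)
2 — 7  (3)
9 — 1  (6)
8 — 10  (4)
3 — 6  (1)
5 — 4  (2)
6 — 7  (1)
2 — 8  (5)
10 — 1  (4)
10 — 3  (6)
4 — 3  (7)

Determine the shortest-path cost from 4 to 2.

8

Compare a few routes:
4–5–8–2: 2+1+5 = 8
4–3–6–7–2: 7+1+1+3 = 12
The minimum is 8 via 4–5–8–2.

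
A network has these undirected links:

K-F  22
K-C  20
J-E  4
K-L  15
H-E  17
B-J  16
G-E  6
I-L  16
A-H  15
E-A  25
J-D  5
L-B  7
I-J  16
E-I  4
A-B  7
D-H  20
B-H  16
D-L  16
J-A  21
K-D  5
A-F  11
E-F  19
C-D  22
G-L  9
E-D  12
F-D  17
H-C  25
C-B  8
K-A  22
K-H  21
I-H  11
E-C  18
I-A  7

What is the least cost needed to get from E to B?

Shortest distances from E:
E: 0
I: 4  (via E)
J: 4  (via E)
G: 6  (via E)
D: 9  (via J)
A: 11  (via I)
K: 14  (via D)
H: 15  (via I)
L: 15  (via G)
B: 18  (via A)
Shortest route: E–I–A–B = 18.

18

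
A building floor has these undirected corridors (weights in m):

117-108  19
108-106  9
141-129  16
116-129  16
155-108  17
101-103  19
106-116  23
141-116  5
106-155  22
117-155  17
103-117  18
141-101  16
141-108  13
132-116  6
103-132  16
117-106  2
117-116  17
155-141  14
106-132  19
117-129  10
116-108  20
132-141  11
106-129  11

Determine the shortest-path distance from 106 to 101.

38 m

Compare a few routes:
106 - 108 - 141 - 101: 9+13+16 = 38
106 - 117 - 103 - 101: 2+18+19 = 39
106 - 117 - 116 - 141 - 101: 2+17+5+16 = 40
106 - 129 - 141 - 101: 11+16+16 = 43
The minimum is 38 m via 106 - 108 - 141 - 101.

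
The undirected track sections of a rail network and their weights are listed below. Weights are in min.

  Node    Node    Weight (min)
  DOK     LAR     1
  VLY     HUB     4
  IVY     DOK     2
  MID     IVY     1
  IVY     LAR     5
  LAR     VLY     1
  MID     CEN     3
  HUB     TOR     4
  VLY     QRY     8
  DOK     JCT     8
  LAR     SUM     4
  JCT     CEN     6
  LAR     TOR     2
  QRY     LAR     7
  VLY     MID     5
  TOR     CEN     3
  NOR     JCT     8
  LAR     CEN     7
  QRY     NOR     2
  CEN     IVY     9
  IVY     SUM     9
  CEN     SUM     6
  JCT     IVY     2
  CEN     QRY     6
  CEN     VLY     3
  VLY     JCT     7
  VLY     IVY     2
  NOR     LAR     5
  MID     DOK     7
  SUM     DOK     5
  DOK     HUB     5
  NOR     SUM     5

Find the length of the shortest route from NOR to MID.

Running Dijkstra from NOR:
NOR: 0
QRY: 2  (via NOR)
LAR: 5  (via NOR)
SUM: 5  (via NOR)
VLY: 6  (via LAR)
DOK: 6  (via LAR)
TOR: 7  (via LAR)
IVY: 8  (via VLY)
JCT: 8  (via NOR)
CEN: 8  (via QRY)
MID: 9  (via IVY)
Shortest route: NOR → LAR → VLY → IVY → MID = 9 min.

9 min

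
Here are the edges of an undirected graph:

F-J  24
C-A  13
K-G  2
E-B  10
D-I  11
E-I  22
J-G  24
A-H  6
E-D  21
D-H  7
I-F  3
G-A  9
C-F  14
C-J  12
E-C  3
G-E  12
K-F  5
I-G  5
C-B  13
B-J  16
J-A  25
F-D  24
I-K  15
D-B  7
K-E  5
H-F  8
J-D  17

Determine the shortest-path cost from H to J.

Candidate routes:
H - D - B - J: 7+7+16 = 30
H - D - J: 7+17 = 24
Cheapest is H - D - J at 24.

24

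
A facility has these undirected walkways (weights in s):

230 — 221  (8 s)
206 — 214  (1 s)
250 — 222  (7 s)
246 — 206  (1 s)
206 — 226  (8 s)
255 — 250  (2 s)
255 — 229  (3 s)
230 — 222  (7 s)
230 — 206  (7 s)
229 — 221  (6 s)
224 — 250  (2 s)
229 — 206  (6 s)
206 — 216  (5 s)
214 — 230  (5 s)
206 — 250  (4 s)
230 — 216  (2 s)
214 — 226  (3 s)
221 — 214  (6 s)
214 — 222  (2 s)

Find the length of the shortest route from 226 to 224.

10 s

Compare a few routes:
226 - 206 - 250 - 224: 8+4+2 = 14
226 - 214 - 222 - 250 - 224: 3+2+7+2 = 14
226 - 214 - 206 - 250 - 224: 3+1+4+2 = 10
The minimum is 10 s via 226 - 214 - 206 - 250 - 224.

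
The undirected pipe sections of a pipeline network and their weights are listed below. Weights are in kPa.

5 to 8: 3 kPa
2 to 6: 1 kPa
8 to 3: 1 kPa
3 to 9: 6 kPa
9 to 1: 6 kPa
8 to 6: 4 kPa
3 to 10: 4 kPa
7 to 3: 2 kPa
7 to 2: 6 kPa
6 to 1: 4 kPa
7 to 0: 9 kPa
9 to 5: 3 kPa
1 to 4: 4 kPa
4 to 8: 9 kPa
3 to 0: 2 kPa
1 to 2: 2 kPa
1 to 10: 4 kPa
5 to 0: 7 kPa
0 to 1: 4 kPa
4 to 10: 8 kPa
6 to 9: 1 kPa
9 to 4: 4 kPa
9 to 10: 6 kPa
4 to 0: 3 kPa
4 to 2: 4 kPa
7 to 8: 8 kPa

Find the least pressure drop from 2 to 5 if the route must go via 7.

12 kPa

Best 2 to 7: 2–7 costing 6
Shortest 7→5: 7–3–8–5 = 6
Total via 7: 6 + 6 = 12 kPa.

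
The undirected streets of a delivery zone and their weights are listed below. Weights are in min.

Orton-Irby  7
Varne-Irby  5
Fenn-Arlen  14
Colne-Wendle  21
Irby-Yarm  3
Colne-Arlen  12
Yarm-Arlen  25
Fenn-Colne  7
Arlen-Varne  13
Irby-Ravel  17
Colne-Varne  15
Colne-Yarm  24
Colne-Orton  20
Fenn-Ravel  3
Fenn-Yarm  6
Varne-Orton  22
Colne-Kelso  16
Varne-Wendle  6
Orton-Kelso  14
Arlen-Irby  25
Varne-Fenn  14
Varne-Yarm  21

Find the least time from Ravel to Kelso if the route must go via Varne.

43 min

Best Ravel to Varne: Ravel–Fenn–Varne costing 17
Best Varne to Kelso: Varne–Irby–Orton–Kelso costing 26
Total via Varne: 17 + 26 = 43 min.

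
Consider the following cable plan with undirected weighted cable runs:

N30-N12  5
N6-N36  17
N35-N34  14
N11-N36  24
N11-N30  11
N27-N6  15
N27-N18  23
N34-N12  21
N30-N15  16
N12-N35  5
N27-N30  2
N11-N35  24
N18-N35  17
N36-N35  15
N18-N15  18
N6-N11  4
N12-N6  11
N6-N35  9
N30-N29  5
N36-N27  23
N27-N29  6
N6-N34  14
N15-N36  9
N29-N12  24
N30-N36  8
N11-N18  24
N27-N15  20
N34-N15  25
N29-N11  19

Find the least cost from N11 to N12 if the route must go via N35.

18

Best N11 to N35: N11 → N6 → N35 costing 13
Best N35 to N12: N35 → N12 costing 5
Total via N35: 13 + 5 = 18.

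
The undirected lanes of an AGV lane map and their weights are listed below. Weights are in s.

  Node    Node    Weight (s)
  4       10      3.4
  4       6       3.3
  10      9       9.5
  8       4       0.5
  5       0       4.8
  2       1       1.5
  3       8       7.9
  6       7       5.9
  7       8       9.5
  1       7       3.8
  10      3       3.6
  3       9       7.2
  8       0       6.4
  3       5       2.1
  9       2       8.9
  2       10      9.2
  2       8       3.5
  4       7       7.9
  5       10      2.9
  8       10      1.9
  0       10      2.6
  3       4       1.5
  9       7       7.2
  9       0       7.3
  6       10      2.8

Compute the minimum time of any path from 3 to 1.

Shortest distances from 3:
3: 0
4: 1.5  (via 3)
8: 2  (via 4)
5: 2.1  (via 3)
10: 3.6  (via 3)
6: 4.8  (via 4)
2: 5.5  (via 8)
0: 6.2  (via 10)
1: 7  (via 2)
Shortest route: 3–4–8–2–1 = 7 s.

7 s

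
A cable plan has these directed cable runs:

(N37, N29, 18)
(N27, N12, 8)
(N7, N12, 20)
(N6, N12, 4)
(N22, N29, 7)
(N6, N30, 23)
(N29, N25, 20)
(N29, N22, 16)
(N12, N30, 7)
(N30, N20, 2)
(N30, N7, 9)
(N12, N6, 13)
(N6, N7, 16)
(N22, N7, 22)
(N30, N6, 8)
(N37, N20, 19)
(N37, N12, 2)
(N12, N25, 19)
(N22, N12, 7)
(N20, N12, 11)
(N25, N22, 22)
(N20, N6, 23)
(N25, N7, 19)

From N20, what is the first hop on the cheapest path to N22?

Compare a few routes:
N20 - N6 - N12 - N25 - N22: 23+4+19+22 = 68
N20 - N12 - N25 - N22: 11+19+22 = 52
N20 - N6 - N7 - N12 - N25 - N22: 23+16+20+19+22 = 100
Cheapest is N20 - N12 - N25 - N22 at 52.
So from N20 the first move is to N12.

N12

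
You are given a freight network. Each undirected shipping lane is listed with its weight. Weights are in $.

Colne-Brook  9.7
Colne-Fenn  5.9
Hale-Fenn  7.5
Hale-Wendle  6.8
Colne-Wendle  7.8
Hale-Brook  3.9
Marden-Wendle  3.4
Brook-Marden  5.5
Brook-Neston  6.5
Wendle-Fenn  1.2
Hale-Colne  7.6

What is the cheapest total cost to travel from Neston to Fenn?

Settle nodes by increasing distance from Neston:
Neston: 0
Brook: 6.5  (via Neston)
Hale: 10.4  (via Brook)
Marden: 12  (via Brook)
Wendle: 15.4  (via Marden)
Colne: 16.2  (via Brook)
Fenn: 16.6  (via Wendle)
Shortest route: Neston–Brook–Marden–Wendle–Fenn = $16.6.

$16.6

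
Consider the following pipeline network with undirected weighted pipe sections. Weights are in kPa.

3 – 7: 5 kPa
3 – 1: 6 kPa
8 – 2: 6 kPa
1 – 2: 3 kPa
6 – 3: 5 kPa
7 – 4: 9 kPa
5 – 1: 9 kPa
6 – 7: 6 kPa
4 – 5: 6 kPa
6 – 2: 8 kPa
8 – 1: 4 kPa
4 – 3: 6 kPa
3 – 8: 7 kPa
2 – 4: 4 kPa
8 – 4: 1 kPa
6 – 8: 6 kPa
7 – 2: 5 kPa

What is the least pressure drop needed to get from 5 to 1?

9 kPa

Candidate routes:
5 - 1: 9 = 9
5 - 4 - 8 - 1: 6+1+4 = 11
The minimum is 9 kPa via 5 - 1.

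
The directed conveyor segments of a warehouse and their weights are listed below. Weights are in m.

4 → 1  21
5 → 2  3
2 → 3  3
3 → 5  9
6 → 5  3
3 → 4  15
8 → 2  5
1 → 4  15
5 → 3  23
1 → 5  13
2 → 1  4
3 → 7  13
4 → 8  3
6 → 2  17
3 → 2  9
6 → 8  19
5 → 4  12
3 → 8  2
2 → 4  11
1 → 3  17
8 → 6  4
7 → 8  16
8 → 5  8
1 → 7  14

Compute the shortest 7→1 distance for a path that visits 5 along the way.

Shortest 7→5: 7 → 8 → 6 → 5 = 23
Best 5 to 1: 5 → 2 → 1 costing 7
Total via 5: 23 + 7 = 30 m.

30 m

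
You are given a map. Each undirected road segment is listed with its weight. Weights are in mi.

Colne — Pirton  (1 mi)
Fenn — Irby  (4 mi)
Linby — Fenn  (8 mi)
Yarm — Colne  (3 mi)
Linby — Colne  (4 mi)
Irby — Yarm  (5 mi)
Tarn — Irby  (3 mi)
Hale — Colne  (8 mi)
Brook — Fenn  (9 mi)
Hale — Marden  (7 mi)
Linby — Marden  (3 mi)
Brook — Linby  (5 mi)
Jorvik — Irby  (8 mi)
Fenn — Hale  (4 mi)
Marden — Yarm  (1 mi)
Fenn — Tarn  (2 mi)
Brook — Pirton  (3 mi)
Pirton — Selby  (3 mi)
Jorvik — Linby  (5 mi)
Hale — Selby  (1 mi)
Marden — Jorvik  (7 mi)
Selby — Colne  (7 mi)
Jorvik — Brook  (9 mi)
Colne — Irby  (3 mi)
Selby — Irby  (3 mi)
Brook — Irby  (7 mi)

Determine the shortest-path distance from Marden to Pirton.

Enumerating some paths:
Marden - Yarm - Colne - Pirton: 1+3+1 = 5
Marden - Linby - Brook - Pirton: 3+5+3 = 11
Marden - Linby - Colne - Pirton: 3+4+1 = 8
Marden - Yarm - Irby - Colne - Pirton: 1+5+3+1 = 10
The minimum is 5 mi via Marden - Yarm - Colne - Pirton.

5 mi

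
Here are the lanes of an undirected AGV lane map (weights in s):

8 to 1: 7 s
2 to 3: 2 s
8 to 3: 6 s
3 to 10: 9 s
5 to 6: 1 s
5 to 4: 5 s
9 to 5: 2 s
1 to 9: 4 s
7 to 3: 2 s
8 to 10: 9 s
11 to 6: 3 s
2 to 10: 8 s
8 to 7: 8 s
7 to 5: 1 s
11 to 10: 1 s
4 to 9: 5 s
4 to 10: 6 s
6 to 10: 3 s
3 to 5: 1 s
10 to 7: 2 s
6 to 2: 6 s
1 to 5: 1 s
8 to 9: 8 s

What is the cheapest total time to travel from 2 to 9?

Running Dijkstra from 2:
2: 0
3: 2  (via 2)
5: 3  (via 3)
1: 4  (via 5)
6: 4  (via 5)
7: 4  (via 3)
9: 5  (via 5)
Shortest route: 2–3–5–9 = 5 s.

5 s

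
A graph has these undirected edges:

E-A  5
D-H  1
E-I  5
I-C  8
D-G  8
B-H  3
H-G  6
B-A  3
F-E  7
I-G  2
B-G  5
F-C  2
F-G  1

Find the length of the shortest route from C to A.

Running Dijkstra from C:
C: 0
F: 2  (via C)
G: 3  (via F)
I: 5  (via G)
B: 8  (via G)
E: 9  (via F)
H: 9  (via G)
D: 10  (via H)
A: 11  (via B)
Shortest route: C → F → G → B → A = 11.

11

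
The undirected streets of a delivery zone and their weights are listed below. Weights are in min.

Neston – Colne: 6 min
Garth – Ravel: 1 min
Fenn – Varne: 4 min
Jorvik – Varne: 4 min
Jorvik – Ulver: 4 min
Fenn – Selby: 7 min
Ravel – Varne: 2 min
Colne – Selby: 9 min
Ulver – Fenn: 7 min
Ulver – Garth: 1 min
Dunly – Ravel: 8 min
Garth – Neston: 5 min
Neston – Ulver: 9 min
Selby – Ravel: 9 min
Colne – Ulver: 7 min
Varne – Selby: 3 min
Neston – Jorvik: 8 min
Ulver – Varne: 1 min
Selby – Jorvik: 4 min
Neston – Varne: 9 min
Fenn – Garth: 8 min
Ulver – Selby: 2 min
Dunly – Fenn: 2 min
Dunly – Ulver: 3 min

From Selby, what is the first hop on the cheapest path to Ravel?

Enumerating some paths:
Selby → Varne → Ulver → Garth → Ravel: 3+1+1+1 = 6
Selby → Ulver → Garth → Ravel: 2+1+1 = 4
Selby → Varne → Ravel: 3+2 = 5
Selby → Ulver → Varne → Ravel: 2+1+2 = 5
Cheapest is Selby → Ulver → Garth → Ravel at 4 min.
So from Selby the first move is to Ulver.

Ulver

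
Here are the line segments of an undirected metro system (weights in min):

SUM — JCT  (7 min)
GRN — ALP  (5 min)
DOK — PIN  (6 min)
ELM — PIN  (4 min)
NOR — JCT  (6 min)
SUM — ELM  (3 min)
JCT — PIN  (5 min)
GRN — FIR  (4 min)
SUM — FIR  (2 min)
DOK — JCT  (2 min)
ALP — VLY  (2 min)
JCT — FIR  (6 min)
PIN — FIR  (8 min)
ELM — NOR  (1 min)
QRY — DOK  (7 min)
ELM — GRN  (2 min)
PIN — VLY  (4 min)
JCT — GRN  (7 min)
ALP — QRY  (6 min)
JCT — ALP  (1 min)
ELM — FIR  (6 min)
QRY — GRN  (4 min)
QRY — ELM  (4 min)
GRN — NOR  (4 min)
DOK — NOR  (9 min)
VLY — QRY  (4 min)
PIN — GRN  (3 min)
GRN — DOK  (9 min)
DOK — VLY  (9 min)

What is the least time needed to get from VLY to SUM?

Running Dijkstra from VLY:
VLY: 0
ALP: 2  (via VLY)
JCT: 3  (via ALP)
PIN: 4  (via VLY)
QRY: 4  (via VLY)
DOK: 5  (via JCT)
GRN: 7  (via ALP)
ELM: 8  (via PIN)
FIR: 9  (via JCT)
NOR: 9  (via JCT)
SUM: 10  (via JCT)
Shortest route: VLY–ALP–JCT–SUM = 10 min.

10 min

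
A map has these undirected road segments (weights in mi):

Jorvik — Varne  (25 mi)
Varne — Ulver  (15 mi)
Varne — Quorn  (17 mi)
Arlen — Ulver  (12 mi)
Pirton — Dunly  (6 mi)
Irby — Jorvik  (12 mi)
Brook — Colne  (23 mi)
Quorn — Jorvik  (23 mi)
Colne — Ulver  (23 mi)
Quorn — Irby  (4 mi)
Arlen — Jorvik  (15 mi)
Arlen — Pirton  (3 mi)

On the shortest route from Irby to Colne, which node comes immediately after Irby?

Quorn

Enumerating some paths:
Irby - Quorn - Varne - Ulver - Colne: 4+17+15+23 = 59
Irby - Jorvik - Varne - Ulver - Colne: 12+25+15+23 = 75
Irby - Jorvik - Arlen - Ulver - Colne: 12+15+12+23 = 62
Cheapest is Irby - Quorn - Varne - Ulver - Colne at 59 mi.
So from Irby the first move is to Quorn.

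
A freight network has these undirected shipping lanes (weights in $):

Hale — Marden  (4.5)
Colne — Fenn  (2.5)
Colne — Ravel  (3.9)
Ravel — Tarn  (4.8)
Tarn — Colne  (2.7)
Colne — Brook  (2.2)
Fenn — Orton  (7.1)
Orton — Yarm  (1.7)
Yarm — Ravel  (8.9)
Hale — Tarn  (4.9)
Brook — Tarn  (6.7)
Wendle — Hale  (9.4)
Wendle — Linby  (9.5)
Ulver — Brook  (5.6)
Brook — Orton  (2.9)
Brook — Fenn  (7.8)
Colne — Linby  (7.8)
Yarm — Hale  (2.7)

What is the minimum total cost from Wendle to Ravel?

Enumerating some paths:
Wendle → Hale → Tarn → Ravel: 9.4+4.9+4.8 = 19.1
Wendle → Hale → Yarm → Ravel: 9.4+2.7+8.9 = 21
Wendle → Hale → Tarn → Colne → Ravel: 9.4+4.9+2.7+3.9 = 20.9
The minimum is $19.1 via Wendle → Hale → Tarn → Ravel.

$19.1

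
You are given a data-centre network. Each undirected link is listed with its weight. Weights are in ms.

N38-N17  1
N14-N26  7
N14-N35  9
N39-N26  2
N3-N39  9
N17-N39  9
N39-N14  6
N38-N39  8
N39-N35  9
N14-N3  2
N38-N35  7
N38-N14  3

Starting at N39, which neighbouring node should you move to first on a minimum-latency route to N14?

Enumerating some paths:
N39 - N14: 6 = 6
N39 - N3 - N14: 9+2 = 11
N39 - N26 - N14: 2+7 = 9
Cheapest is N39 - N14 at 6 ms.
So from N39 the first move is to N14.

N14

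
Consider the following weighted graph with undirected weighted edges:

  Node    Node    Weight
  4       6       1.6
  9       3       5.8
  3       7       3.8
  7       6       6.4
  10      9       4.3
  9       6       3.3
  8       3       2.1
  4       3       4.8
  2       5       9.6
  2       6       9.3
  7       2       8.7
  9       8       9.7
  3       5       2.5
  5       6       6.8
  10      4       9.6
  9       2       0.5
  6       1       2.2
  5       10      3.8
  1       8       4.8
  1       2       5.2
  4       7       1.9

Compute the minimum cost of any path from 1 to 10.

9.8

Enumerating some paths:
1 → 6 → 9 → 10: 2.2+3.3+4.3 = 9.8
1 → 6 → 5 → 10: 2.2+6.8+3.8 = 12.8
1 → 2 → 9 → 10: 5.2+0.5+4.3 = 10
1 → 8 → 3 → 5 → 10: 4.8+2.1+2.5+3.8 = 13.2
The minimum is 9.8 via 1 → 6 → 9 → 10.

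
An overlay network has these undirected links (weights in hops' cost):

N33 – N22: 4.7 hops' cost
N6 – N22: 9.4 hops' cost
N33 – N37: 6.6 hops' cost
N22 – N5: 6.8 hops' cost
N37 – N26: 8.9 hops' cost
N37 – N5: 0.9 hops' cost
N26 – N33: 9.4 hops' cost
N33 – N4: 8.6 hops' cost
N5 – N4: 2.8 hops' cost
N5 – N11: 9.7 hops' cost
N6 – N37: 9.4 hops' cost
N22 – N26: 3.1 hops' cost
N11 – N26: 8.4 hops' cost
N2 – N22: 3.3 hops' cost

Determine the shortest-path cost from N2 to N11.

14.8 hops' cost

Settle nodes by increasing distance from N2:
N2: 0
N22: 3.3  (via N2)
N26: 6.4  (via N22)
N33: 8  (via N22)
N5: 10.1  (via N22)
N37: 11  (via N5)
N6: 12.7  (via N22)
N4: 12.9  (via N5)
N11: 14.8  (via N26)
Shortest route: N2 → N22 → N26 → N11 = 14.8 hops' cost.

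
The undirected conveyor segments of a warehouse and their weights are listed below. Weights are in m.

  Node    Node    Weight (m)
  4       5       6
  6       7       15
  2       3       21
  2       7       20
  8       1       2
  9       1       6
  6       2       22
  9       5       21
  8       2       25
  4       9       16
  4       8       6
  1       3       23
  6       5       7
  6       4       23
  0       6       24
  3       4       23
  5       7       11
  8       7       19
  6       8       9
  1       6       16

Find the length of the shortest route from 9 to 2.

Settle nodes by increasing distance from 9:
9: 0
1: 6  (via 9)
8: 8  (via 1)
4: 14  (via 8)
6: 17  (via 8)
5: 20  (via 4)
7: 27  (via 8)
3: 29  (via 1)
2: 33  (via 8)
Shortest route: 9 → 1 → 8 → 2 = 33 m.

33 m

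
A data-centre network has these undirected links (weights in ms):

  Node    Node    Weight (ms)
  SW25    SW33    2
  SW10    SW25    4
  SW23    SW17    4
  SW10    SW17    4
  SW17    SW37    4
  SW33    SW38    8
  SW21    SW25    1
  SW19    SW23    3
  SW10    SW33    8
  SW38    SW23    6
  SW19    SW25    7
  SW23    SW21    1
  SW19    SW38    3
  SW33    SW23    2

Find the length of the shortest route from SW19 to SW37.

11 ms

Settle nodes by increasing distance from SW19:
SW19: 0
SW38: 3  (via SW19)
SW23: 3  (via SW19)
SW21: 4  (via SW23)
SW25: 5  (via SW21)
SW33: 5  (via SW23)
SW17: 7  (via SW23)
SW10: 9  (via SW25)
SW37: 11  (via SW17)
Shortest route: SW19 → SW23 → SW17 → SW37 = 11 ms.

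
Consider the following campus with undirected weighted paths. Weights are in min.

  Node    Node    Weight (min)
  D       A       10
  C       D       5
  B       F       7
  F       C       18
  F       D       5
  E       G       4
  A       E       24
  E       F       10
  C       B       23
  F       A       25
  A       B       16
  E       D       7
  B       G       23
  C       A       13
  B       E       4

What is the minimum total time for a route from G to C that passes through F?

24 min

Shortest G→F: G–E–F = 14
Shortest F→C: F–D–C = 10
Total via F: 14 + 10 = 24 min.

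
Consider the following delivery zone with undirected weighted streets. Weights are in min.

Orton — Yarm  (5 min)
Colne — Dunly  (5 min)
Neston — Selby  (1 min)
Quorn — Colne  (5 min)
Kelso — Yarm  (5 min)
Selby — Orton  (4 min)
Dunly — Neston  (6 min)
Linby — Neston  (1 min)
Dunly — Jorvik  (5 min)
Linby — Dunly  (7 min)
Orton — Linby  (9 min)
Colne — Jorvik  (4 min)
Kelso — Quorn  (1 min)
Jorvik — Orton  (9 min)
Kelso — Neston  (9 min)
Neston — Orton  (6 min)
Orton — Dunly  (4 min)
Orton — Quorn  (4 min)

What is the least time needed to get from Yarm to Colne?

Settle nodes by increasing distance from Yarm:
Yarm: 0
Orton: 5  (via Yarm)
Kelso: 5  (via Yarm)
Quorn: 6  (via Kelso)
Dunly: 9  (via Orton)
Selby: 9  (via Orton)
Neston: 10  (via Selby)
Colne: 11  (via Quorn)
Shortest route: Yarm → Kelso → Quorn → Colne = 11 min.

11 min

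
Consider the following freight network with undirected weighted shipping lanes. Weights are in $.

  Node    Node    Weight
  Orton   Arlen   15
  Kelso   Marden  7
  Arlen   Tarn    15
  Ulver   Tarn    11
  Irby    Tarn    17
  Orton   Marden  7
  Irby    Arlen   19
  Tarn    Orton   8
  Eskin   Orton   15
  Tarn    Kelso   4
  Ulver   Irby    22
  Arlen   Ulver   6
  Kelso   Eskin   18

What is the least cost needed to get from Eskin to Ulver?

Settle nodes by increasing distance from Eskin:
Eskin: 0
Orton: 15  (via Eskin)
Kelso: 18  (via Eskin)
Tarn: 22  (via Kelso)
Marden: 22  (via Orton)
Arlen: 30  (via Orton)
Ulver: 33  (via Tarn)
Shortest route: Eskin → Kelso → Tarn → Ulver = $33.

$33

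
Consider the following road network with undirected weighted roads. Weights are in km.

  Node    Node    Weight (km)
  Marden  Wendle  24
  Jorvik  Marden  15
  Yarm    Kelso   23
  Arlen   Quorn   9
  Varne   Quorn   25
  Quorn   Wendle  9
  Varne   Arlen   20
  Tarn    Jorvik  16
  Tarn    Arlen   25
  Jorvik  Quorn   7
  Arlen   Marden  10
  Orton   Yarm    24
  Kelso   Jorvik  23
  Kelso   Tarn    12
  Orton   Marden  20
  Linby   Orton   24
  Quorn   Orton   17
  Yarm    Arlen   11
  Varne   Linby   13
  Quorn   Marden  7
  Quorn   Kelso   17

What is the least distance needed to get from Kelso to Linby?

55 km

Settle nodes by increasing distance from Kelso:
Kelso: 0
Tarn: 12  (via Kelso)
Quorn: 17  (via Kelso)
Jorvik: 23  (via Kelso)
Yarm: 23  (via Kelso)
Marden: 24  (via Quorn)
Arlen: 26  (via Quorn)
Wendle: 26  (via Quorn)
Orton: 34  (via Quorn)
Varne: 42  (via Quorn)
Linby: 55  (via Varne)
Shortest route: Kelso–Quorn–Varne–Linby = 55 km.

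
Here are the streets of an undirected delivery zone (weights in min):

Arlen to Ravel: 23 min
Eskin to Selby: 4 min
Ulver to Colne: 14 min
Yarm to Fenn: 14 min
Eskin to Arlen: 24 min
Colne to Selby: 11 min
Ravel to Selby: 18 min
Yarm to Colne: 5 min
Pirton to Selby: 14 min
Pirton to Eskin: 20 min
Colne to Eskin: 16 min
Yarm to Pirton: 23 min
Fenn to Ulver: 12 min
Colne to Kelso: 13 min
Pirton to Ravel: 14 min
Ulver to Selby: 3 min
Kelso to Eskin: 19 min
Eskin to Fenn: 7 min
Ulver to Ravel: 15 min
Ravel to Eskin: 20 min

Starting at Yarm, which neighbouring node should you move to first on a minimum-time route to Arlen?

Candidate routes:
Yarm–Colne–Selby–Eskin–Arlen: 5+11+4+24 = 44
Yarm–Fenn–Eskin–Arlen: 14+7+24 = 45
The minimum is 44 min via Yarm–Colne–Selby–Eskin–Arlen.
So from Yarm the first move is to Colne.

Colne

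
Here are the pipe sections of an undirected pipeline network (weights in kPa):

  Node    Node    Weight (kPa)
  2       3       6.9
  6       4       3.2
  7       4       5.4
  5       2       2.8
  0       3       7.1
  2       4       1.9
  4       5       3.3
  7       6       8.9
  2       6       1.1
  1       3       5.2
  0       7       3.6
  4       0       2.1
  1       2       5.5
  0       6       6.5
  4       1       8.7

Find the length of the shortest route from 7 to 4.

5.4 kPa

Enumerating some paths:
7 → 0 → 4: 3.6+2.1 = 5.7
7 → 6 → 2 → 4: 8.9+1.1+1.9 = 11.9
7 → 4: 5.4 = 5.4
7 → 6 → 4: 8.9+3.2 = 12.1
The minimum is 5.4 kPa via 7 → 4.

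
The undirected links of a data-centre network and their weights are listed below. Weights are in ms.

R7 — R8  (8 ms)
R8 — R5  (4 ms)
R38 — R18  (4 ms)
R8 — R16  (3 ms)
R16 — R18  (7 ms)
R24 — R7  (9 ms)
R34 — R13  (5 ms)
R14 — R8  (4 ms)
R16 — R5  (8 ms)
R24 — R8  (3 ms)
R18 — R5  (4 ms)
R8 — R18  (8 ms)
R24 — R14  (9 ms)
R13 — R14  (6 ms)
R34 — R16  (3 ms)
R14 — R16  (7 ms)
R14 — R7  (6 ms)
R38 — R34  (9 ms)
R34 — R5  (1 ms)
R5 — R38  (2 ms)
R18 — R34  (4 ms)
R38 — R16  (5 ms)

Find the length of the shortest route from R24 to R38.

9 ms

Shortest distances from R24:
R24: 0
R8: 3  (via R24)
R16: 6  (via R8)
R5: 7  (via R8)
R14: 7  (via R8)
R34: 8  (via R5)
R7: 9  (via R24)
R38: 9  (via R5)
Shortest route: R24–R8–R5–R38 = 9 ms.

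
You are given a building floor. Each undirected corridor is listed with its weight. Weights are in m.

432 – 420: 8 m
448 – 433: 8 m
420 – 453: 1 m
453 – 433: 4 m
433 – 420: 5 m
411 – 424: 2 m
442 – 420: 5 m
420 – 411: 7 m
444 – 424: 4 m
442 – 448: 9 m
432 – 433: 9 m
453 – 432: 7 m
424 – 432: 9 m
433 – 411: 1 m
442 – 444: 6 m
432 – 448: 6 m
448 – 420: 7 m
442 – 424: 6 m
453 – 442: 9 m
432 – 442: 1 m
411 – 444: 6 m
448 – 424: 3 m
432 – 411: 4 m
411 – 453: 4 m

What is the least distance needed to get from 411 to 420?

5 m

Shortest distances from 411:
411: 0
433: 1  (via 411)
424: 2  (via 411)
453: 4  (via 411)
432: 4  (via 411)
442: 5  (via 432)
420: 5  (via 453)
Shortest route: 411–453–420 = 5 m.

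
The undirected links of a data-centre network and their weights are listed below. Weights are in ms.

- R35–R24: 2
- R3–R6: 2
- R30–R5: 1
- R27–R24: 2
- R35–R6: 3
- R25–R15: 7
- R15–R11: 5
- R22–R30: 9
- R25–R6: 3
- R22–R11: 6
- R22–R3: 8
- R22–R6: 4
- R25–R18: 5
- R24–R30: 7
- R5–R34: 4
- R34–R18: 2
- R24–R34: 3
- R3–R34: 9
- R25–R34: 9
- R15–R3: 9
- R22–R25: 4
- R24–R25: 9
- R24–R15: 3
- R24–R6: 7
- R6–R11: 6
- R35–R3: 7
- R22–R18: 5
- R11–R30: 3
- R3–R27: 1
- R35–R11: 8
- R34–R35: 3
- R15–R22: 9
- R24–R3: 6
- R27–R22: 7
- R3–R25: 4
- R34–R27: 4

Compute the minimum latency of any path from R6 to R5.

10 ms

Enumerating some paths:
R6 → R35 → R34 → R5: 3+3+4 = 10
R6 → R3 → R27 → R34 → R5: 2+1+4+4 = 11
Cheapest is R6 → R35 → R34 → R5 at 10 ms.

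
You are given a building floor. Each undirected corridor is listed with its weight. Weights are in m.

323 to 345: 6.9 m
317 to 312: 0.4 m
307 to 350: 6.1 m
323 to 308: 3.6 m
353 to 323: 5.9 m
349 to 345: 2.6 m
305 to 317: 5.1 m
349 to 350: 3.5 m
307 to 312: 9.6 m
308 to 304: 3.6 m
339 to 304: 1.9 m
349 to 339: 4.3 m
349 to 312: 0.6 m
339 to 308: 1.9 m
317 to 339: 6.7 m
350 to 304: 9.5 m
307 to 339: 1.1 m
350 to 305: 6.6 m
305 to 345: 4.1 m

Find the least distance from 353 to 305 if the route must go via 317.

21.5 m

Shortest 353→317: 353–323–345–349–312–317 = 16.4
Shortest 317→305: 317–305 = 5.1
Total via 317: 16.4 + 5.1 = 21.5 m.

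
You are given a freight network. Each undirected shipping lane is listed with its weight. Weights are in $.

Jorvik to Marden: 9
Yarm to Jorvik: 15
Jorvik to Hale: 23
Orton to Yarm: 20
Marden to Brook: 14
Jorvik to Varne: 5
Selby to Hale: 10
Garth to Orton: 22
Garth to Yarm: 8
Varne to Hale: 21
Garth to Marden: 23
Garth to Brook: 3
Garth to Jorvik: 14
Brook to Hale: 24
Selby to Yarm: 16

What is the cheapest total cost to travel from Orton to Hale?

Compare a few routes:
Orton - Garth - Brook - Hale: 22+3+24 = 49
Orton - Yarm - Garth - Brook - Hale: 20+8+3+24 = 55
Orton - Garth - Yarm - Selby - Hale: 22+8+16+10 = 56
Orton - Yarm - Selby - Hale: 20+16+10 = 46
The minimum is $46 via Orton - Yarm - Selby - Hale.

$46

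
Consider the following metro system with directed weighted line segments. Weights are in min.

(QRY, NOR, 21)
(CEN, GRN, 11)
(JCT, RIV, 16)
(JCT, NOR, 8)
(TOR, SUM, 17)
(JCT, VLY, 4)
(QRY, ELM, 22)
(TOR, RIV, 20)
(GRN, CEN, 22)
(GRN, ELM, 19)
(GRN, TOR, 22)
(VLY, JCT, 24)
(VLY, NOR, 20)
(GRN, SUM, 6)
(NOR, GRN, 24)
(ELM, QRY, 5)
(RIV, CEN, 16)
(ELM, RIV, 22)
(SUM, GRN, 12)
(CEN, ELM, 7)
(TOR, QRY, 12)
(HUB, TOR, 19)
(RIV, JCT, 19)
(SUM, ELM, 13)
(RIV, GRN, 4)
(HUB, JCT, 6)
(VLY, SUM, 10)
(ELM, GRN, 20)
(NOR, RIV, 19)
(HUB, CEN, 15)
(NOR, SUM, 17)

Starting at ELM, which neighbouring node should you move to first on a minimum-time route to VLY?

Candidate routes:
ELM–RIV–JCT–VLY: 22+19+4 = 45
ELM–QRY–NOR–RIV–JCT–VLY: 5+21+19+19+4 = 68
ELM–GRN–TOR–RIV–JCT–VLY: 20+22+20+19+4 = 85
The minimum is 45 min via ELM–RIV–JCT–VLY.
So from ELM the first move is to RIV.

RIV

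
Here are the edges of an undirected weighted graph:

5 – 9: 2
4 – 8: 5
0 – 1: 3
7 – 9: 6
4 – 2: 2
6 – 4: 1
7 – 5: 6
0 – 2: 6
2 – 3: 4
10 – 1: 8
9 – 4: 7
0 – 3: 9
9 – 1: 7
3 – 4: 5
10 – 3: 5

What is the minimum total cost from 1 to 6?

Enumerating some paths:
1 - 0 - 2 - 4 - 6: 3+6+2+1 = 12
1 - 9 - 4 - 6: 7+7+1 = 15
Cheapest is 1 - 0 - 2 - 4 - 6 at 12.

12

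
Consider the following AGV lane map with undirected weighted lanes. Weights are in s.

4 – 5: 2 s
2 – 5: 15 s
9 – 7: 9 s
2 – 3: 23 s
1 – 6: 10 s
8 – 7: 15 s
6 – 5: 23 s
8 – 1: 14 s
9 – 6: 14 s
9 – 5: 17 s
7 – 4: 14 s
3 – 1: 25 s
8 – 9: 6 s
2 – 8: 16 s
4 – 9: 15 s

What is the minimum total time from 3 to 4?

Compare a few routes:
3 → 1 → 8 → 9 → 4: 25+14+6+15 = 60
3 → 2 → 5 → 4: 23+15+2 = 40
Cheapest is 3 → 2 → 5 → 4 at 40 s.

40 s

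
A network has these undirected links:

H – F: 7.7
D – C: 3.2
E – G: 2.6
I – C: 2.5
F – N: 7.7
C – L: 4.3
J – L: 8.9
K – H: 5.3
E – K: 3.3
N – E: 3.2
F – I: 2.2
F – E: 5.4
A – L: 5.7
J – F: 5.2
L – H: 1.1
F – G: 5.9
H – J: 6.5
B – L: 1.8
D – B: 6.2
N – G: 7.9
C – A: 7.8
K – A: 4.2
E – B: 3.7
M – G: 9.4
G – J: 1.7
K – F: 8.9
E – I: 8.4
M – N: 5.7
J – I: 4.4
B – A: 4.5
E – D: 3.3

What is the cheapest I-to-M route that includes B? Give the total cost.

Shortest I→B: I–C–L–B = 8.6
Best B to M: B–E–N–M costing 12.6
Total via B: 8.6 + 12.6 = 21.2.

21.2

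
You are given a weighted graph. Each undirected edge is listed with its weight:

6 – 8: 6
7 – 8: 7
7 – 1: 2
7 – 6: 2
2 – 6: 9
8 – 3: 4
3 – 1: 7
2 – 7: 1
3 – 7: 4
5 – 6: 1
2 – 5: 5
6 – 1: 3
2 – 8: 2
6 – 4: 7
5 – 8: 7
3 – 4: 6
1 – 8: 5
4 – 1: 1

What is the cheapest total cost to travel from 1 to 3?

Enumerating some paths:
1–6–7–3: 3+2+4 = 9
1–4–3: 1+6 = 7
1–3: 7 = 7
1–7–3: 2+4 = 6
Cheapest is 1–7–3 at 6.

6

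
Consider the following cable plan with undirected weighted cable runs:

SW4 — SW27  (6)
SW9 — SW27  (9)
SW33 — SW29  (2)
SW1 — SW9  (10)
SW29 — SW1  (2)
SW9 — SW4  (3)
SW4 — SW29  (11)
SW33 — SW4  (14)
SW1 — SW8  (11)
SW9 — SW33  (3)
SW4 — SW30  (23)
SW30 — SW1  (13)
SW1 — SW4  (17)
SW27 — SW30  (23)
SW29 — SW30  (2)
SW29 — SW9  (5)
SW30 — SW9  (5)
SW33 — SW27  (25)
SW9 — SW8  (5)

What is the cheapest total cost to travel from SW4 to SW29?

8

Candidate routes:
SW4 - SW9 - SW1 - SW29: 3+10+2 = 15
SW4 - SW9 - SW29: 3+5 = 8
SW4 - SW29: 11 = 11
SW4 - SW9 - SW30 - SW29: 3+5+2 = 10
The minimum is 8 via SW4 - SW9 - SW29.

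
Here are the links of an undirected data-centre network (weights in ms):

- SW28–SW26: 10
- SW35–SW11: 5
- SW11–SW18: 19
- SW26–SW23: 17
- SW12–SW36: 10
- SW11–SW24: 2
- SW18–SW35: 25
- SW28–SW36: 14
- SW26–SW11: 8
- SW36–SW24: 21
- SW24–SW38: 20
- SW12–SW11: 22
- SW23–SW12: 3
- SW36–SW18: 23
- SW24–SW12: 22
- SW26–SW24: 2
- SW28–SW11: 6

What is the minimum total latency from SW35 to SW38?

27 ms

Settle nodes by increasing distance from SW35:
SW35: 0
SW11: 5  (via SW35)
SW24: 7  (via SW11)
SW26: 9  (via SW24)
SW28: 11  (via SW11)
SW18: 24  (via SW11)
SW36: 25  (via SW28)
SW23: 26  (via SW26)
SW38: 27  (via SW24)
Shortest route: SW35 → SW11 → SW24 → SW38 = 27 ms.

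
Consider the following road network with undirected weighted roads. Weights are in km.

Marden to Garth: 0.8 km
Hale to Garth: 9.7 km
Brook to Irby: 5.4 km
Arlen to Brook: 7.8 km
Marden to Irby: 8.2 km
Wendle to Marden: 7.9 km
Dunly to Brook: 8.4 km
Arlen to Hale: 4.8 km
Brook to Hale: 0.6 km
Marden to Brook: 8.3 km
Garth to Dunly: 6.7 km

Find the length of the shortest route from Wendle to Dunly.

15.4 km

Running Dijkstra from Wendle:
Wendle: 0
Marden: 7.9  (via Wendle)
Garth: 8.7  (via Marden)
Dunly: 15.4  (via Garth)
Shortest route: Wendle–Marden–Garth–Dunly = 15.4 km.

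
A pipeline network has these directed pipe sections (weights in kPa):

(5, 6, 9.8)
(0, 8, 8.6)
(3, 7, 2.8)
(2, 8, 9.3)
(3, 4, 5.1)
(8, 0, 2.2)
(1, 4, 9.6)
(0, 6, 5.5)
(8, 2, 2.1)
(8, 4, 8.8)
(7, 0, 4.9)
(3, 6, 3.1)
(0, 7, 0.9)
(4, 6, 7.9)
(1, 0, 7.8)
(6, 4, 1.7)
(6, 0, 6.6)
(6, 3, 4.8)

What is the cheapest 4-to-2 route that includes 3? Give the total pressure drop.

Shortest 4→3: 4–6–3 = 12.7
Best 3 to 2: 3–7–0–8–2 costing 18.4
Total via 3: 12.7 + 18.4 = 31.1 kPa.

31.1 kPa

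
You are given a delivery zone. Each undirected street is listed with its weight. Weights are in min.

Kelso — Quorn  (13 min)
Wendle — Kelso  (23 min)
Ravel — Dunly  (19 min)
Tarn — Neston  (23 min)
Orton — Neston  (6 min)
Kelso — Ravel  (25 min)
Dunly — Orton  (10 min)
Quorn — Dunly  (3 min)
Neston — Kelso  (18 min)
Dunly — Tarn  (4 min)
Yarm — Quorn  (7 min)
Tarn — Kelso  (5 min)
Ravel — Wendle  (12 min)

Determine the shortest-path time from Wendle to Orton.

41 min

Settle nodes by increasing distance from Wendle:
Wendle: 0
Ravel: 12  (via Wendle)
Kelso: 23  (via Wendle)
Tarn: 28  (via Kelso)
Dunly: 31  (via Ravel)
Quorn: 34  (via Dunly)
Orton: 41  (via Dunly)
Shortest route: Wendle → Ravel → Dunly → Orton = 41 min.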